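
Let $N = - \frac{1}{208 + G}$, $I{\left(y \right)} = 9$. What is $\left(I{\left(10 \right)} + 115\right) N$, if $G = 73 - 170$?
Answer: $- \frac{124}{111} \approx -1.1171$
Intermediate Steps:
$G = -97$
$N = - \frac{1}{111}$ ($N = - \frac{1}{208 - 97} = - \frac{1}{111} \approx -0.009009$)
$\left(I{\left(10 \right)} + 115\right) N = \left(9 + 115\right) \left(- \frac{1}{111}\right) = 124 \left(- \frac{1}{111}\right) = - \frac{124}{111}$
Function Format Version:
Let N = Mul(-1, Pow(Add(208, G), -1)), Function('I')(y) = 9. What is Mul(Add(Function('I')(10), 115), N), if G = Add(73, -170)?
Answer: Rational(-124, 111) ≈ -1.1171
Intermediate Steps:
G = -97
N = Rational(-1, 111) (N = Mul(-1, Pow(Add(208, -97), -1)) = Mul(-1, Pow(111, -1)) = Mul(-1, Rational(1, 111)) = Rational(-1, 111) ≈ -0.0090090)
Mul(Add(Function('I')(10), 115), N) = Mul(Add(9, 115), Rational(-1, 111)) = Mul(124, Rational(-1, 111)) = Rational(-124, 111)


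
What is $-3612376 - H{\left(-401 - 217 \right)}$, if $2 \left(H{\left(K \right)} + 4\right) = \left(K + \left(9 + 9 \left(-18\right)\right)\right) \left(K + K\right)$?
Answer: $-4088850$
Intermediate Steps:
$H{\left(K \right)} = -4 + K \left(-153 + K\right)$ ($H{\left(K \right)} = -4 + \frac{\left(K + \left(9 + 9 \left(-18\right)\right)\right) \left(K + K\right)}{2} = -4 + \frac{\left(K + \left(9 - 162\right)\right) 2 K}{2} = -4 + \frac{\left(K - 153\right) 2 K}{2} = -4 + \frac{\left(-153 + K\right) 2 K}{2} = -4 + \frac{2 K \left(-153 + K\right)}{2} = -4 + K \left(-153 + K\right)$)
$-3612376 - H{\left(-401 - 217 \right)} = -3612376 - \left(-4 + \left(-401 - 217\right)^{2} - 153 \left(-401 - 217\right)\right) = -3612376 - \left(-4 + \left(-618\right)^{2} - -94554\right) = -3612376 - \left(-4 + 381924 + 94554\right) = -3612376 - 476474 = -4088850$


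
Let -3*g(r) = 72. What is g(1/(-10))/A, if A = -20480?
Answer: 3/2560 ≈ 0.0011719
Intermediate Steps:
g(r) = -24 (g(r) = -1/3*72 = -24)
g(1/(-10))/A = -24/(-20480) = -24*(-1/20480) = 3/2560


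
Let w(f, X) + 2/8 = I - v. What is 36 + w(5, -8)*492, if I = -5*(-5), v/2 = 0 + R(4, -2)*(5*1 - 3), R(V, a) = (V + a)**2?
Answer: 4341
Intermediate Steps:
v = 16 (v = 2*(0 + (4 - 2)**2*(5*1 - 3)) = 2*(0 + 2**2*(5 - 3)) = 2*(0 + 4*2) = 2*(0 + 8) = 2*8 = 16)
I = 25
w(f, X) = 35/4 (w(f, X) = -1/4 + (25 - 1*16) = -1/4 + (25 - 16) = -1/4 + 9 = 35/4)
36 + w(5, -8)*492 = 36 + (35/4)*492 = 36 + 4305 = 4341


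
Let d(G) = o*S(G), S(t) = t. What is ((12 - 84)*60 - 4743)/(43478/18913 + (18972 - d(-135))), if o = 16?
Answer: -9021501/21037526 ≈ -0.42883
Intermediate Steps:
d(G) = 16*G
((12 - 84)*60 - 4743)/(43478/18913 + (18972 - d(-135))) = ((12 - 84)*60 - 4743)/(43478/18913 + (18972 - 16*(-135))) = (-72*60 - 4743)/(43478*(1/18913) + (18972 - 1*(-2160))) = (-4320 - 4743)/(43478/18913 + (18972 + 2160)) = -9063/(43478/18913 + 21132) = -9063/399712994/18913 = -9063*18913/399712994 = -9021501/21037526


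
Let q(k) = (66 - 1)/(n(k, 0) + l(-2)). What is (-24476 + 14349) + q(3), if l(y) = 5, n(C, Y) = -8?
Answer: -30446/3 ≈ -10149.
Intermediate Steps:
q(k) = -65/3 (q(k) = (66 - 1)/(-8 + 5) = 65/(-3) = 65*(-1/3) = -65/3)
(-24476 + 14349) + q(3) = (-24476 + 14349) - 65/3 = -10127 - 65/3 = -30446/3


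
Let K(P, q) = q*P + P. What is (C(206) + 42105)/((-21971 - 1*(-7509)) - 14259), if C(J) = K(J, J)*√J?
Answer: -6015/4103 - 42642*√206/28721 ≈ -22.775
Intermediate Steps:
K(P, q) = P + P*q (K(P, q) = P*q + P = P + P*q)
C(J) = J^(3/2)*(1 + J) (C(J) = (J*(1 + J))*√J = J^(3/2)*(1 + J))
(C(206) + 42105)/((-21971 - 1*(-7509)) - 14259) = (206^(3/2)*(1 + 206) + 42105)/((-21971 - 1*(-7509)) - 14259) = ((206*√206)*207 + 42105)/((-21971 + 7509) - 14259) = (42642*√206 + 42105)/(-14462 - 14259) = (42105 + 42642*√206)/(-28721) = (42105 + 42642*√206)*(-1/28721) = -6015/4103 - 42642*√206/28721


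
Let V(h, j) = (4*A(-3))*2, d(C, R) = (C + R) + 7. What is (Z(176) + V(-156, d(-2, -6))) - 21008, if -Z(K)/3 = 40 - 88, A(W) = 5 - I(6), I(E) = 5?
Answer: -20864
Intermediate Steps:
A(W) = 0 (A(W) = 5 - 1*5 = 5 - 5 = 0)
d(C, R) = 7 + C + R
V(h, j) = 0 (V(h, j) = (4*0)*2 = 0*2 = 0)
Z(K) = 144 (Z(K) = -3*(40 - 88) = -3*(-48) = 144)
(Z(176) + V(-156, d(-2, -6))) - 21008 = (144 + 0) - 21008 = 144 - 21008 = -20864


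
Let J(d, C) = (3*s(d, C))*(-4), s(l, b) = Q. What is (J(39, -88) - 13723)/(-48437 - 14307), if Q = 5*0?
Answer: 13723/62744 ≈ 0.21871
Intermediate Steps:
Q = 0
s(l, b) = 0
J(d, C) = 0 (J(d, C) = (3*0)*(-4) = 0*(-4) = 0)
(J(39, -88) - 13723)/(-48437 - 14307) = (0 - 13723)/(-48437 - 14307) = -13723/(-62744) = -13723*(-1/62744) = 13723/62744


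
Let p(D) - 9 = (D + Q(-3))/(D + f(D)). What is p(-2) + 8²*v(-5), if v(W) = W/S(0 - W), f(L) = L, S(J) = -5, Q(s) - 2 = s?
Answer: 295/4 ≈ 73.750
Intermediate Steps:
Q(s) = 2 + s
v(W) = -W/5 (v(W) = W/(-5) = W*(-⅕) = -W/5)
p(D) = 9 + (-1 + D)/(2*D) (p(D) = 9 + (D + (2 - 3))/(D + D) = 9 + (D - 1)/((2*D)) = 9 + (-1 + D)*(1/(2*D)) = 9 + (-1 + D)/(2*D))
p(-2) + 8²*v(-5) = (½)*(-1 + 19*(-2))/(-2) + 8²*(-⅕*(-5)) = (½)*(-½)*(-1 - 38) + 64*1 = (½)*(-½)*(-39) + 64 = 39/4 + 64 = 295/4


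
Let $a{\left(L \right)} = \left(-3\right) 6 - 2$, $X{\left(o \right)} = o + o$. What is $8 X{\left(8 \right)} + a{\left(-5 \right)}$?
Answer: $108$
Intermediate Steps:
$X{\left(o \right)} = 2 o$
$a{\left(L \right)} = -20$ ($a{\left(L \right)} = -18 - 2 = -20$)
$8 X{\left(8 \right)} + a{\left(-5 \right)} = 8 \cdot 2 \cdot 8 - 20 = 8 \cdot 16 - 20 = 128 - 20 = 108$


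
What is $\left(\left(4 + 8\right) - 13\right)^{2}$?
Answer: $1$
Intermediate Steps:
$\left(\left(4 + 8\right) - 13\right)^{2} = \left(12 - 13\right)^{2} = \left(-1\right)^{2} = 1$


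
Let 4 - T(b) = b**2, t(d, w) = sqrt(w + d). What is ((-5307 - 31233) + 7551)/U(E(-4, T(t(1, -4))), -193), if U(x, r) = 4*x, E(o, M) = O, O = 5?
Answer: -28989/20 ≈ -1449.4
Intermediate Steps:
t(d, w) = sqrt(d + w)
T(b) = 4 - b**2
E(o, M) = 5
((-5307 - 31233) + 7551)/U(E(-4, T(t(1, -4))), -193) = ((-5307 - 31233) + 7551)/((4*5)) = (-36540 + 7551)/20 = -28989*1/20 = -28989/20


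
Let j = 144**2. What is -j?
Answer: -20736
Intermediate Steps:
j = 20736
-j = -1*20736 = -20736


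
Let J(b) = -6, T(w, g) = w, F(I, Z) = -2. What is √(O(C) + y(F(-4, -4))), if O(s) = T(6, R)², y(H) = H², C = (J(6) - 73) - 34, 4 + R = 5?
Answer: 2*√10 ≈ 6.3246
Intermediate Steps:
R = 1 (R = -4 + 5 = 1)
C = -113 (C = (-6 - 73) - 34 = -79 - 34 = -113)
O(s) = 36 (O(s) = 6² = 36)
√(O(C) + y(F(-4, -4))) = √(36 + (-2)²) = √(36 + 4) = √40 = 2*√10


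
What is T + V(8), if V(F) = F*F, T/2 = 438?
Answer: 940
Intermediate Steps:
T = 876 (T = 2*438 = 876)
V(F) = F**2
T + V(8) = 876 + 8**2 = 876 + 64 = 940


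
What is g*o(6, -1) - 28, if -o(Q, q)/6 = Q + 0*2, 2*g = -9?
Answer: 134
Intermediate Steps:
g = -9/2 (g = (1/2)*(-9) = -9/2 ≈ -4.5000)
o(Q, q) = -6*Q (o(Q, q) = -6*(Q + 0*2) = -6*(Q + 0) = -6*Q)
g*o(6, -1) - 28 = -(-27)*6 - 28 = -9/2*(-36) - 28 = 162 - 28 = 134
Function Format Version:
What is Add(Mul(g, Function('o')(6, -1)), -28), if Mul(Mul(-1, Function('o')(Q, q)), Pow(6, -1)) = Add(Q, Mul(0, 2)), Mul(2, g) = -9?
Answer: 134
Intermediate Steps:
g = Rational(-9, 2) (g = Mul(Rational(1, 2), -9) = Rational(-9, 2) ≈ -4.5000)
Function('o')(Q, q) = Mul(-6, Q) (Function('o')(Q, q) = Mul(-6, Add(Q, Mul(0, 2))) = Mul(-6, Add(Q, 0)) = Mul(-6, Q))
Add(Mul(g, Function('o')(6, -1)), -28) = Add(Mul(Rational(-9, 2), Mul(-6, 6)), -28) = Add(Mul(Rational(-9, 2), -36), -28) = Add(162, -28) = 134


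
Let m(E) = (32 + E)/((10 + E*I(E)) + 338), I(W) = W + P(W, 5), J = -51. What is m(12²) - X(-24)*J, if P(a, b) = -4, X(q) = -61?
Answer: -15950053/5127 ≈ -3111.0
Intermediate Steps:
I(W) = -4 + W (I(W) = W - 4 = -4 + W)
m(E) = (32 + E)/(348 + E*(-4 + E)) (m(E) = (32 + E)/((10 + E*(-4 + E)) + 338) = (32 + E)/(348 + E*(-4 + E)))
m(12²) - X(-24)*J = (32 + 12²)/(348 + 12²*(-4 + 12²)) - (-61)*(-51) = (32 + 144)/(348 + 144*(-4 + 144)) - 1*3111 = 176/(348 + 144*140) - 3111 = 176/(348 + 20160) - 3111 = 176/20508 - 3111 = (1/20508)*176 - 3111 = 44/5127 - 3111 = -15950053/5127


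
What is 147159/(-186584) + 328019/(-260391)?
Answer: -41346895/20184792 ≈ -2.0484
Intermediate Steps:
147159/(-186584) + 328019/(-260391) = 147159*(-1/186584) + 328019*(-1/260391) = -1773/2248 - 11311/8979 = -41346895/20184792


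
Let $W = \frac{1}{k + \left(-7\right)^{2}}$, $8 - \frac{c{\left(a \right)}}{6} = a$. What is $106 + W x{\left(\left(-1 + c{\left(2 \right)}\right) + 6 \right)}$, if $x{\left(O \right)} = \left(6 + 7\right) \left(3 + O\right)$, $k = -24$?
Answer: $\frac{3222}{25} \approx 128.88$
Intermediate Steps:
$c{\left(a \right)} = 48 - 6 a$
$W = \frac{1}{25}$ ($W = \frac{1}{-24 + \left(-7\right)^{2}} = \frac{1}{-24 + 49} = \frac{1}{25} \approx 0.04$)
$x{\left(O \right)} = 39 + 13 O$ ($x{\left(O \right)} = 13 \left(3 + O\right) = 39 + 13 O$)
$106 + W x{\left(\left(-1 + c{\left(2 \right)}\right) + 6 \right)} = 106 + \frac{39 + 13 \left(\left(-1 + \left(48 - 12\right)\right) + 6\right)}{25} = 106 + \frac{39 + 13 \left(\left(-1 + 36\right) + 6\right)}{25} = 106 + \frac{39 + 13 \left(35 + 6\right)}{25} = 106 + \frac{39 + 13 \cdot 41}{25} = 106 + \frac{39 + 533}{25} = 106 + \frac{1}{25} \cdot 572 = 106 + \frac{572}{25} = \frac{3222}{25}$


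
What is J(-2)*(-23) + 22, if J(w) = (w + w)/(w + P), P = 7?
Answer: 202/5 ≈ 40.400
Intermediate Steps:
J(w) = 2*w/(7 + w) (J(w) = (w + w)/(w + 7) = (2*w)/(7 + w) = 2*w/(7 + w))
J(-2)*(-23) + 22 = (2*(-2)/(7 - 2))*(-23) + 22 = (2*(-2)/5)*(-23) + 22 = (2*(-2)*(⅕))*(-23) + 22 = -⅘*(-23) + 22 = 92/5 + 22 = 202/5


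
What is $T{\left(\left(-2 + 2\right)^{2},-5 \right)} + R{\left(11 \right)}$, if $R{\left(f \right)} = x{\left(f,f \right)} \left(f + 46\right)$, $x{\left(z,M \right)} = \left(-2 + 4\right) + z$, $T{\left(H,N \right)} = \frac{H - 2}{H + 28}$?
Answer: $\frac{10373}{14} \approx 740.93$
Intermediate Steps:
$T{\left(H,N \right)} = \frac{-2 + H}{28 + H}$
$x{\left(z,M \right)} = 2 + z$
$R{\left(f \right)} = \left(2 + f\right) \left(46 + f\right)$ ($R{\left(f \right)} = \left(2 + f\right) \left(f + 46\right) = \left(2 + f\right) \left(46 + f\right)$)
$T{\left(\left(-2 + 2\right)^{2},-5 \right)} + R{\left(11 \right)} = \frac{-2 + \left(-2 + 2\right)^{2}}{28 + \left(-2 + 2\right)^{2}} + \left(2 + 11\right) \left(46 + 11\right) = \frac{-2 + 0^{2}}{28 + 0^{2}} + 13 \cdot 57 = \frac{-2 + 0}{28 + 0} + 741 = \frac{1}{28} \left(-2\right) + 741 = - \frac{1}{14} + 741 = \frac{10373}{14}$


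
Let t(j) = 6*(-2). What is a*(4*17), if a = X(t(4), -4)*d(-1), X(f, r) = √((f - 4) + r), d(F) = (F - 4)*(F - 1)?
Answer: 1360*I*√5 ≈ 3041.1*I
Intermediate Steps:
t(j) = -12
d(F) = (-1 + F)*(-4 + F) (d(F) = (-4 + F)*(-1 + F) = (-1 + F)*(-4 + F))
X(f, r) = √(-4 + f + r) (X(f, r) = √((-4 + f) + r) = √(-4 + f + r))
a = 20*I*√5 (a = √(-4 - 12 - 4)*(4 + (-1)² - 5*(-1)) = √(-20)*(4 + 1 + 5) = (2*I*√5)*10 = 20*I*√5 ≈ 44.721*I)
a*(4*17) = (20*I*√5)*(4*17) = (20*I*√5)*68 = 1360*I*√5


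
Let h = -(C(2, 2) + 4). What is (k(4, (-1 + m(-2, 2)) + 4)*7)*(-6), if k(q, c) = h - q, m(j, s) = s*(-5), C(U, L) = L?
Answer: 420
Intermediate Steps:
m(j, s) = -5*s
h = -6 (h = -(2 + 4) = -1*6 = -6)
k(q, c) = -6 - q
(k(4, (-1 + m(-2, 2)) + 4)*7)*(-6) = ((-6 - 1*4)*7)*(-6) = ((-6 - 4)*7)*(-6) = -10*7*(-6) = -70*(-6) = 420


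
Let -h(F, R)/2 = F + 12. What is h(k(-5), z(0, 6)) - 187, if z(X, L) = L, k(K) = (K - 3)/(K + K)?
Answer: -1063/5 ≈ -212.60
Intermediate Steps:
k(K) = (-3 + K)/(2*K) (k(K) = (-3 + K)/((2*K)) = (-3 + K)*(1/(2*K)) = (-3 + K)/(2*K))
h(F, R) = -24 - 2*F (h(F, R) = -2*(F + 12) = -2*(12 + F) = -24 - 2*F)
h(k(-5), z(0, 6)) - 187 = (-24 - (-3 - 5)/(-5)) - 187 = (-24 - (-1)*(-8)/5) - 187 = (-24 - 2*4/5) - 187 = (-24 - 8/5) - 187 = -128/5 - 187 = -1063/5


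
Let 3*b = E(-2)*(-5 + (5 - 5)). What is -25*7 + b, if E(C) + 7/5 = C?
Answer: -508/3 ≈ -169.33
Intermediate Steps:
E(C) = -7/5 + C
b = 17/3 (b = ((-7/5 - 2)*(-5 + (5 - 5)))/3 = (-17*(-5 + 0)/5)/3 = (-17/5*(-5))/3 = (1/3)*17 = 17/3 ≈ 5.6667)
-25*7 + b = -25*7 + 17/3 = -175 + 17/3 = -508/3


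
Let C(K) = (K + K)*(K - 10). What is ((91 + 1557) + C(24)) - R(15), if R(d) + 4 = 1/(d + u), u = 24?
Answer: 90635/39 ≈ 2324.0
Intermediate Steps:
R(d) = -4 + 1/(24 + d) (R(d) = -4 + 1/(d + 24) = -4 + 1/(24 + d))
C(K) = 2*K*(-10 + K) (C(K) = (2*K)*(-10 + K) = 2*K*(-10 + K))
((91 + 1557) + C(24)) - R(15) = ((91 + 1557) + 2*24*(-10 + 24)) - (-95 - 4*15)/(24 + 15) = (1648 + 2*24*14) - (-95 - 60)/39 = (1648 + 672) - (-155)/39 = 2320 - 1*(-155/39) = 2320 + 155/39 = 90635/39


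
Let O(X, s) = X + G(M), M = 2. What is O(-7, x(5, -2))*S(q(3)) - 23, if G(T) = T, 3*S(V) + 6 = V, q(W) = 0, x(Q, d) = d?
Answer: -13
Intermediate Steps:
S(V) = -2 + V/3
O(X, s) = 2 + X (O(X, s) = X + 2 = 2 + X)
O(-7, x(5, -2))*S(q(3)) - 23 = (2 - 7)*(-2 + (⅓)*0) - 23 = -5*(-2 + 0) - 23 = -5*(-2) - 23 = 10 - 23 = -13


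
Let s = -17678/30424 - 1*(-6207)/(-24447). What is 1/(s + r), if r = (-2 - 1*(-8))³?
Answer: 123962588/26672416369 ≈ 0.0046476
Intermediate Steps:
r = 216 (r = (-2 + 8)³ = 6³ = 216)
s = -103502639/123962588 (s = -17678*1/30424 + 6207*(-1/24447) = -8839/15212 - 2069/8149 = -103502639/123962588 ≈ -0.83495)
1/(s + r) = 1/(-103502639/123962588 + 216) = 1/(26672416369/123962588) = 123962588/26672416369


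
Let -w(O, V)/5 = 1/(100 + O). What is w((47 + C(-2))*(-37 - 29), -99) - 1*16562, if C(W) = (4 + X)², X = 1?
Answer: -77046419/4652 ≈ -16562.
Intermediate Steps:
C(W) = 25 (C(W) = (4 + 1)² = 5² = 25)
w(O, V) = -5/(100 + O)
w((47 + C(-2))*(-37 - 29), -99) - 1*16562 = -5/(100 + (47 + 25)*(-37 - 29)) - 1*16562 = -5/(100 + 72*(-66)) - 16562 = -5/(100 - 4752) - 16562 = -5/(-4652) - 16562 = -5*(-1/4652) - 16562 = 5/4652 - 16562 = -77046419/4652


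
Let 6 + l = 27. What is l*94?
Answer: 1974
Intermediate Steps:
l = 21 (l = -6 + 27 = 21)
l*94 = 21*94 = 1974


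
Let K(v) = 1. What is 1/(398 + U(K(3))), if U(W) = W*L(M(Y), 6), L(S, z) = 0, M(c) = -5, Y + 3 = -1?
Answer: 1/398 ≈ 0.0025126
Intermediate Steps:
Y = -4 (Y = -3 - 1 = -4)
U(W) = 0 (U(W) = W*0 = 0)
1/(398 + U(K(3))) = 1/(398 + 0) = 1/398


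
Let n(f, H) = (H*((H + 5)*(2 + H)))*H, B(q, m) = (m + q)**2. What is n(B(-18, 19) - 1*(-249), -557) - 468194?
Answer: 95047415446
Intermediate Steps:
n(f, H) = H**2*(2 + H)*(5 + H) (n(f, H) = (H*((5 + H)*(2 + H)))*H = (H*((2 + H)*(5 + H)))*H = (H*(2 + H)*(5 + H))*H = H**2*(2 + H)*(5 + H))
n(B(-18, 19) - 1*(-249), -557) - 468194 = (-557)**2*(10 + (-557)**2 + 7*(-557)) - 468194 = 310249*(10 + 310249 - 3899) - 468194 = 310249*306360 - 468194 = 95047883640 - 468194 = 95047415446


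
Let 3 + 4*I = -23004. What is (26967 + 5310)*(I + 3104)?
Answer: -341845707/4 ≈ -8.5461e+7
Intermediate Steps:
I = -23007/4 (I = -¾ + (¼)*(-23004) = -¾ - 5751 = -23007/4 ≈ -5751.8)
(26967 + 5310)*(I + 3104) = (26967 + 5310)*(-23007/4 + 3104) = 32277*(-10591/4) = -341845707/4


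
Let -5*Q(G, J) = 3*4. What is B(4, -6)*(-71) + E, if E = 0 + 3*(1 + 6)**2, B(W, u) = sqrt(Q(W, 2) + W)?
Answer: 147 - 142*sqrt(10)/5 ≈ 57.191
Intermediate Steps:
Q(G, J) = -12/5 (Q(G, J) = -3*4/5 = -1/5*12 = -12/5)
B(W, u) = sqrt(-12/5 + W)
E = 147 (E = 0 + 3*7**2 = 0 + 3*49 = 0 + 147 = 147)
B(4, -6)*(-71) + E = (sqrt(-60 + 25*4)/5)*(-71) + 147 = (sqrt(-60 + 100)/5)*(-71) + 147 = (sqrt(40)/5)*(-71) + 147 = ((2*sqrt(10))/5)*(-71) + 147 = (2*sqrt(10)/5)*(-71) + 147 = -142*sqrt(10)/5 + 147 = 147 - 142*sqrt(10)/5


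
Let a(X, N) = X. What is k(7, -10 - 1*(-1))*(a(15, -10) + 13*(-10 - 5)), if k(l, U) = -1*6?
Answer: 1080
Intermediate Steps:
k(l, U) = -6
k(7, -10 - 1*(-1))*(a(15, -10) + 13*(-10 - 5)) = -6*(15 + 13*(-10 - 5)) = -6*(15 + 13*(-15)) = -6*(15 - 195) = -6*(-180) = 1080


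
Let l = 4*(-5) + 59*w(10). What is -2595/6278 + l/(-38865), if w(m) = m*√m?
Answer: -20145823/48798894 - 118*√10/7773 ≈ -0.46084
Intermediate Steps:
w(m) = m^(3/2)
l = -20 + 590*√10 (l = 4*(-5) + 59*10^(3/2) = -20 + 59*(10*√10) = -20 + 590*√10 ≈ 1845.7)
-2595/6278 + l/(-38865) = -2595/6278 + (-20 + 590*√10)/(-38865) = -2595*1/6278 + (-20 + 590*√10)*(-1/38865) = -2595/6278 + (4/7773 - 118*√10/7773) = -20145823/48798894 - 118*√10/7773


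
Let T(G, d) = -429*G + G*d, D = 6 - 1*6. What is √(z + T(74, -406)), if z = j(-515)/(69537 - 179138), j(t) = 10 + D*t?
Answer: 10*I*√7422449119258/109601 ≈ 248.58*I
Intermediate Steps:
D = 0 (D = 6 - 6 = 0)
j(t) = 10 (j(t) = 10 + 0*t = 10 + 0 = 10)
z = -10/109601 (z = 10/(69537 - 179138) = 10/(-109601) = 10*(-1/109601) = -10/109601 ≈ -9.1240e-5)
√(z + T(74, -406)) = √(-10/109601 + 74*(-429 - 406)) = √(-10/109601 + 74*(-835)) = √(-10/109601 - 61790) = √(-6772245800/109601) = 10*I*√7422449119258/109601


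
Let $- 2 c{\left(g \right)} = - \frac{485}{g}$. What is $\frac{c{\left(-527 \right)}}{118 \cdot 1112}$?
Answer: $- \frac{485}{138301664} \approx -3.5068 \cdot 10^{-6}$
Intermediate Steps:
$c{\left(g \right)} = \frac{485}{2 g}$ ($c{\left(g \right)} = - \frac{\left(-485\right) \frac{1}{g}}{2} = \frac{485}{2 g}$)
$\frac{c{\left(-527 \right)}}{118 \cdot 1112} = \frac{\frac{485}{2} \frac{1}{-527}}{118 \cdot 1112} = \frac{\frac{485}{2} \left(- \frac{1}{527}\right)}{131216} = \left(- \frac{485}{1054}\right) \frac{1}{131216} = - \frac{485}{138301664}$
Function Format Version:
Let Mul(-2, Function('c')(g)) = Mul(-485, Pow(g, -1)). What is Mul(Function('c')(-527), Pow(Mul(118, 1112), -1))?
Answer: Rational(-485, 138301664) ≈ -3.5068e-6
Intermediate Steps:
Function('c')(g) = Mul(Rational(485, 2), Pow(g, -1)) (Function('c')(g) = Mul(Rational(-1, 2), Mul(-485, Pow(g, -1))) = Mul(Rational(485, 2), Pow(g, -1)))
Mul(Function('c')(-527), Pow(Mul(118, 1112), -1)) = Mul(Mul(Rational(485, 2), Pow(-527, -1)), Pow(Mul(118, 1112), -1)) = Mul(Mul(Rational(485, 2), Rational(-1, 527)), Pow(131216, -1)) = Mul(Rational(-485, 1054), Rational(1, 131216)) = Rational(-485, 138301664)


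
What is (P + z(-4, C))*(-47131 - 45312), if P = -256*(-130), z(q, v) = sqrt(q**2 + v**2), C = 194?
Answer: -3076503040 - 184886*sqrt(9413) ≈ -3.0944e+9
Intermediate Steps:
P = 33280
(P + z(-4, C))*(-47131 - 45312) = (33280 + sqrt((-4)**2 + 194**2))*(-47131 - 45312) = (33280 + sqrt(16 + 37636))*(-92443) = (33280 + sqrt(37652))*(-92443) = (33280 + 2*sqrt(9413))*(-92443) = -3076503040 - 184886*sqrt(9413)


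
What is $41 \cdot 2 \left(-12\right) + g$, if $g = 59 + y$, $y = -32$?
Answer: $-957$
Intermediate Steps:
$g = 27$ ($g = 59 - 32 = 27$)
$41 \cdot 2 \left(-12\right) + g = 41 \cdot 2 \left(-12\right) + 27 = 41 \left(-24\right) + 27 = -984 + 27 = -957$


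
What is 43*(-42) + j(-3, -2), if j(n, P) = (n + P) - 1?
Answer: -1812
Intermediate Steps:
j(n, P) = -1 + P + n (j(n, P) = (P + n) - 1 = -1 + P + n)
43*(-42) + j(-3, -2) = 43*(-42) + (-1 - 2 - 3) = -1806 - 6 = -1812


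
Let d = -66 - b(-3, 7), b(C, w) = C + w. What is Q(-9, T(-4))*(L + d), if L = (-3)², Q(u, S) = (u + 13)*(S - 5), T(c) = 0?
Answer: 1220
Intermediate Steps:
Q(u, S) = (-5 + S)*(13 + u) (Q(u, S) = (13 + u)*(-5 + S) = (-5 + S)*(13 + u))
L = 9
d = -70 (d = -66 - (-3 + 7) = -66 - 1*4 = -66 - 4 = -70)
Q(-9, T(-4))*(L + d) = (-65 - 5*(-9) + 13*0 + 0*(-9))*(9 - 70) = (-65 + 45 + 0 + 0)*(-61) = -20*(-61) = 1220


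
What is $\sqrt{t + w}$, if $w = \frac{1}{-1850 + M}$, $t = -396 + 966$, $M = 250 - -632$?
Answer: $\frac{\sqrt{1103518}}{44} \approx 23.875$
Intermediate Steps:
$M = 882$ ($M = 250 + 632 = 882$)
$t = 570$
$w = - \frac{1}{968}$ ($w = \frac{1}{-1850 + 882} = \frac{1}{-968} = - \frac{1}{968} \approx -0.0010331$)
$\sqrt{t + w} = \sqrt{570 - \frac{1}{968}} = \sqrt{\frac{551759}{968}} = \frac{\sqrt{1103518}}{44}$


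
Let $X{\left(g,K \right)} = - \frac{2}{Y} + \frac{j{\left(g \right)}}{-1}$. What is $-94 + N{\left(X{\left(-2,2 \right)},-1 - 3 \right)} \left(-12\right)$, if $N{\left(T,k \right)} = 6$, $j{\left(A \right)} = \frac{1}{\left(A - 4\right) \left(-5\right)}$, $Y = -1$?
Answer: $-166$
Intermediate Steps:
$j{\left(A \right)} = - \frac{1}{5 \left(-4 + A\right)}$ ($j{\left(A \right)} = \frac{1}{-4 + A} \left(- \frac{1}{5}\right) = - \frac{1}{5 \left(-4 + A\right)}$)
$X{\left(g,K \right)} = 2 + \frac{1}{-20 + 5 g}$ ($X{\left(g,K \right)} = - \frac{2}{-1} + \frac{\left(-1\right) \frac{1}{-20 + 5 g}}{-1} = \left(-2\right) \left(-1\right) + - \frac{1}{-20 + 5 g} \left(-1\right) = 2 + \frac{1}{-20 + 5 g}$)
$-94 + N{\left(X{\left(-2,2 \right)},-1 - 3 \right)} \left(-12\right) = -94 + 6 \left(-12\right) = -94 - 72 = -166$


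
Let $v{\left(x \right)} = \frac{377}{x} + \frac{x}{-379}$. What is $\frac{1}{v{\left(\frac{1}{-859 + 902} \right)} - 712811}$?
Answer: $- \frac{16297}{11352490201} \approx -1.4355 \cdot 10^{-6}$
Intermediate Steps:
$v{\left(x \right)} = \frac{377}{x} - \frac{x}{379}$ ($v{\left(x \right)} = \frac{377}{x} + x \left(- \frac{1}{379}\right) = \frac{377}{x} - \frac{x}{379}$)
$\frac{1}{v{\left(\frac{1}{-859 + 902} \right)} - 712811} = \frac{1}{\left(\frac{377}{\frac{1}{-859 + 902}} - \frac{1}{379 \left(-859 + 902\right)}\right) - 712811} = \frac{1}{\left(\frac{377}{\frac{1}{43}} - \frac{1}{379 \cdot 43}\right) - 712811} = \frac{1}{\left(377 \frac{1}{\frac{1}{43}} - \frac{1}{16297}\right) - 712811} = \frac{1}{\left(377 \cdot 43 - \frac{1}{16297}\right) - 712811} = \frac{1}{\left(16211 - \frac{1}{16297}\right) - 712811} = \frac{1}{\frac{264190666}{16297} - 712811} = \frac{1}{- \frac{11352490201}{16297}} = - \frac{16297}{11352490201}$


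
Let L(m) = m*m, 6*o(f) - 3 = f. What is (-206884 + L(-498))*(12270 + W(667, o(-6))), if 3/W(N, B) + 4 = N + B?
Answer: 133703785344/265 ≈ 5.0454e+8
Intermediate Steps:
o(f) = 1/2 + f/6
L(m) = m**2
W(N, B) = 3/(-4 + B + N) (W(N, B) = 3/(-4 + (N + B)) = 3/(-4 + (B + N)) = 3/(-4 + B + N))
(-206884 + L(-498))*(12270 + W(667, o(-6))) = (-206884 + (-498)**2)*(12270 + 3/(-4 + (1/2 + (1/6)*(-6)) + 667)) = (-206884 + 248004)*(12270 + 3/(-4 + (1/2 - 1) + 667)) = 41120*(12270 + 3/(-4 - 1/2 + 667)) = 41120*(12270 + 3/(1325/2)) = 41120*(12270 + 3*(2/1325)) = 41120*(12270 + 6/1325) = 41120*(16257756/1325) = 133703785344/265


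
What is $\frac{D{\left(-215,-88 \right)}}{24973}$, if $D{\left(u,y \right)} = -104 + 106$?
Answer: $\frac{2}{24973} \approx 8.0087 \cdot 10^{-5}$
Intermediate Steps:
$D{\left(u,y \right)} = 2$
$\frac{D{\left(-215,-88 \right)}}{24973} = \frac{2}{24973}$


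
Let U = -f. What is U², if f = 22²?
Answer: 234256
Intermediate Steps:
f = 484
U = -484 (U = -1*484 = -484)
U² = (-484)² = 234256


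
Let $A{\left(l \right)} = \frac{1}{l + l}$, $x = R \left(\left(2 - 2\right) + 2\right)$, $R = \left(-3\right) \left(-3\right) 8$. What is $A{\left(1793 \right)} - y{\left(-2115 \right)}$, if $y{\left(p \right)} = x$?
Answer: $- \frac{516383}{3586} \approx -144.0$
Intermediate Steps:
$R = 72$ ($R = 9 \cdot 8 = 72$)
$x = 144$ ($x = 72 \left(\left(2 - 2\right) + 2\right) = 72 \left(0 + 2\right) = 72 \cdot 2 = 144$)
$y{\left(p \right)} = 144$
$A{\left(l \right)} = \frac{1}{2 l}$
$A{\left(1793 \right)} - y{\left(-2115 \right)} = \frac{1}{2 \cdot 1793} - 144 = \frac{1}{2} \cdot \frac{1}{1793} - 144 = \frac{1}{3586} - 144 = - \frac{516383}{3586}$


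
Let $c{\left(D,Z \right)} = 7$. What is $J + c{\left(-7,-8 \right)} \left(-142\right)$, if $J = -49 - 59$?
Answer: $-1102$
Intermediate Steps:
$J = -108$ ($J = -49 - 59 = -108$)
$J + c{\left(-7,-8 \right)} \left(-142\right) = -108 + 7 \left(-142\right) = -108 - 994 = -1102$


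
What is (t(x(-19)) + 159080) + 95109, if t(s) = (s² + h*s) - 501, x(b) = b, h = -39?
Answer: 254790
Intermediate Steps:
t(s) = -501 + s² - 39*s (t(s) = (s² - 39*s) - 501 = -501 + s² - 39*s)
(t(x(-19)) + 159080) + 95109 = ((-501 + (-19)² - 39*(-19)) + 159080) + 95109 = ((-501 + 361 + 741) + 159080) + 95109 = (601 + 159080) + 95109 = 159681 + 95109 = 254790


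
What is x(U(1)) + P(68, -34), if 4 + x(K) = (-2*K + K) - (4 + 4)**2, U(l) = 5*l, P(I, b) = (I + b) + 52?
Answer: 13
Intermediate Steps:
P(I, b) = 52 + I + b
x(K) = -68 - K (x(K) = -4 + ((-2*K + K) - (4 + 4)**2) = -4 + (-K - 1*8**2) = -4 + (-K - 1*64) = -4 + (-K - 64) = -4 + (-64 - K) = -68 - K)
x(U(1)) + P(68, -34) = (-68 - 5) + (52 + 68 - 34) = (-68 - 1*5) + 86 = (-68 - 5) + 86 = -73 + 86 = 13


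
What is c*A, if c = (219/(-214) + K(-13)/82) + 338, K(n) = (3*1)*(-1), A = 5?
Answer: 7390780/4387 ≈ 1684.7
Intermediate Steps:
K(n) = -3 (K(n) = 3*(-1) = -3)
c = 1478156/4387 (c = (219/(-214) - 3/82) + 338 = (219*(-1/214) - 3*1/82) + 338 = (-219/214 - 3/82) + 338 = -4650/4387 + 338 = 1478156/4387 ≈ 336.94)
c*A = (1478156/4387)*5 = 7390780/4387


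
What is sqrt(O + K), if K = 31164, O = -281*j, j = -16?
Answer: 2*sqrt(8915) ≈ 188.84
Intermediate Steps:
O = 4496 (O = -281*(-16) = 4496)
sqrt(O + K) = sqrt(4496 + 31164) = sqrt(35660) = 2*sqrt(8915)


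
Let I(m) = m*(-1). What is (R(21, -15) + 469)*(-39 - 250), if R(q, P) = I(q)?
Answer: -129472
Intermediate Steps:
I(m) = -m
R(q, P) = -q
(R(21, -15) + 469)*(-39 - 250) = (-1*21 + 469)*(-39 - 250) = (-21 + 469)*(-289) = 448*(-289) = -129472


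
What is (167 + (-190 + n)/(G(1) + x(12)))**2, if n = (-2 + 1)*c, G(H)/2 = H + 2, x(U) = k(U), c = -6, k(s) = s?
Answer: 1990921/81 ≈ 24579.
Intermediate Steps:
x(U) = U
G(H) = 4 + 2*H (G(H) = 2*(H + 2) = 2*(2 + H) = 4 + 2*H)
n = 6 (n = (-2 + 1)*(-6) = -1*(-6) = 6)
(167 + (-190 + n)/(G(1) + x(12)))**2 = (167 + (-190 + 6)/((4 + 2*1) + 12))**2 = (167 - 184/((4 + 2) + 12))**2 = (167 - 184/(6 + 12))**2 = (167 - 184/18)**2 = (167 - 184*1/18)**2 = (167 - 92/9)**2 = (1411/9)**2 = 1990921/81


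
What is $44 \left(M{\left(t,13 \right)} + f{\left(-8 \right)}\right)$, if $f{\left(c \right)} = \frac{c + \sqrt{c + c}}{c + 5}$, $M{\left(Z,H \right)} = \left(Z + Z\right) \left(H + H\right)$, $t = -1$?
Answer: $- \frac{6512}{3} - \frac{176 i}{3} \approx -2170.7 - 58.667 i$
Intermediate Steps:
$M{\left(Z,H \right)} = 4 H Z$ ($M{\left(Z,H \right)} = 2 Z 2 H = 4 H Z$)
$f{\left(c \right)} = \frac{c + \sqrt{2} \sqrt{c}}{5 + c}$ ($f{\left(c \right)} = \frac{c + \sqrt{2 c}}{5 + c} = \frac{c + \sqrt{2} \sqrt{c}}{5 + c}$)
$44 \left(M{\left(t,13 \right)} + f{\left(-8 \right)}\right) = 44 \left(4 \cdot 13 \left(-1\right) + \frac{-8 + \sqrt{2} \sqrt{-8}}{5 - 8}\right) = 44 \left(-52 + \frac{-8 + \sqrt{2} \cdot 2 i \sqrt{2}}{-3}\right) = 44 \left(-52 - \frac{-8 + 4 i}{3}\right) = 44 \left(-52 + \left(\frac{8}{3} - \frac{4 i}{3}\right)\right) = 44 \left(- \frac{148}{3} - \frac{4 i}{3}\right) = - \frac{6512}{3} - \frac{176 i}{3}$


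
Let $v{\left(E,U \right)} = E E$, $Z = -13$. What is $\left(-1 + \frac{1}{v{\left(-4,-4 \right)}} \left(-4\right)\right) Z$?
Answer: $\frac{65}{4} \approx 16.25$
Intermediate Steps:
$v{\left(E,U \right)} = E^{2}$
$\left(-1 + \frac{1}{v{\left(-4,-4 \right)}} \left(-4\right)\right) Z = \left(-1 + \frac{1}{\left(-4\right)^{2}} \left(-4\right)\right) \left(-13\right) = \left(-1 + \frac{1}{16} \left(-4\right)\right) \left(-13\right) = \left(-1 - \frac{1}{4}\right) \left(-13\right) = \left(- \frac{5}{4}\right) \left(-13\right) = \frac{65}{4}$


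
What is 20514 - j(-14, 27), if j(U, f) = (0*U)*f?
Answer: 20514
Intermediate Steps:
j(U, f) = 0 (j(U, f) = 0*f = 0)
20514 - j(-14, 27) = 20514 - 1*0 = 20514 + 0 = 20514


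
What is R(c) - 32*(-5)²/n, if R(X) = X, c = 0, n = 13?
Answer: -800/13 ≈ -61.538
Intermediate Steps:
R(c) - 32*(-5)²/n = 0 - 32*(-5)²/13 = 0 - 800/13 = -800/13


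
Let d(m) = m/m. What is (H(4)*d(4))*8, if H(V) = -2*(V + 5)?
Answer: -144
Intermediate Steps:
d(m) = 1
H(V) = -10 - 2*V (H(V) = -2*(5 + V) = -10 - 2*V)
(H(4)*d(4))*8 = ((-10 - 2*4)*1)*8 = ((-10 - 8)*1)*8 = -18*1*8 = -18*8 = -144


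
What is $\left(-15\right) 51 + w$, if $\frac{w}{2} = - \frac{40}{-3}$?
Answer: $- \frac{2215}{3} \approx -738.33$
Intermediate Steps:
$w = \frac{80}{3}$ ($w = 2 \left(- \frac{40}{-3}\right) = 2 \left(\left(-40\right) \left(- \frac{1}{3}\right)\right) = 2 \cdot \frac{40}{3} = \frac{80}{3} \approx 26.667$)
$\left(-15\right) 51 + w = \left(-15\right) 51 + \frac{80}{3} = -765 + \frac{80}{3} = - \frac{2215}{3}$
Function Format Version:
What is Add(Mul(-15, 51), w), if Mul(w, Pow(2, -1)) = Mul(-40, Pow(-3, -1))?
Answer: Rational(-2215, 3) ≈ -738.33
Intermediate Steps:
w = Rational(80, 3) (w = Mul(2, Mul(-40, Pow(-3, -1))) = Mul(2, Mul(-40, Rational(-1, 3))) = Mul(2, Rational(40, 3)) = Rational(80, 3) ≈ 26.667)
Add(Mul(-15, 51), w) = Add(Mul(-15, 51), Rational(80, 3)) = Add(-765, Rational(80, 3)) = Rational(-2215, 3)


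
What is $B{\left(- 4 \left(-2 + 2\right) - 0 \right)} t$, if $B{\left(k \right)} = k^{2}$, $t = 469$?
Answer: $0$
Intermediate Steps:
$B{\left(- 4 \left(-2 + 2\right) - 0 \right)} t = \left(- 4 \left(-2 + 2\right) - 0\right)^{2} \cdot 469 = \left(\left(-4\right) 0 + 0\right)^{2} \cdot 469 = \left(0 + 0\right)^{2} \cdot 469 = 0^{2} \cdot 469 = 0 \cdot 469 = 0$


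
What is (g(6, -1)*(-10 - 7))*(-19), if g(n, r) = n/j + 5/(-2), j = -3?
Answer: -2907/2 ≈ -1453.5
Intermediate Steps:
g(n, r) = -5/2 - n/3 (g(n, r) = n/(-3) + 5/(-2) = n*(-1/3) + 5*(-1/2) = -n/3 - 5/2 = -5/2 - n/3)
(g(6, -1)*(-10 - 7))*(-19) = ((-5/2 - 1/3*6)*(-10 - 7))*(-19) = ((-5/2 - 2)*(-17))*(-19) = -9/2*(-17)*(-19) = (153/2)*(-19) = -2907/2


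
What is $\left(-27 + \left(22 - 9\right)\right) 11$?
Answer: $-154$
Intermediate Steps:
$\left(-27 + \left(22 - 9\right)\right) 11 = \left(-27 + 13\right) 11 = \left(-14\right) 11 = -154$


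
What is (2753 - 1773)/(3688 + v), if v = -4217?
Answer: -980/529 ≈ -1.8526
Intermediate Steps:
(2753 - 1773)/(3688 + v) = (2753 - 1773)/(3688 - 4217) = 980/(-529) = 980*(-1/529) = -980/529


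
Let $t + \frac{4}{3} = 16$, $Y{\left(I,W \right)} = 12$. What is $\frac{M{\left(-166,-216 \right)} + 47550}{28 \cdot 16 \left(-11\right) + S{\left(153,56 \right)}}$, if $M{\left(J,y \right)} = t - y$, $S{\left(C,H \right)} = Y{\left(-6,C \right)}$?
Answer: $- \frac{71671}{7374} \approx -9.7194$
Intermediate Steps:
$t = \frac{44}{3}$ ($t = - \frac{4}{3} + 16 = \frac{44}{3} \approx 14.667$)
$S{\left(C,H \right)} = 12$
$M{\left(J,y \right)} = \frac{44}{3} - y$
$\frac{M{\left(-166,-216 \right)} + 47550}{28 \cdot 16 \left(-11\right) + S{\left(153,56 \right)}} = \frac{\left(\frac{44}{3} - -216\right) + 47550}{28 \cdot 16 \left(-11\right) + 12} = \frac{\left(\frac{44}{3} + 216\right) + 47550}{448 \left(-11\right) + 12} = \frac{\frac{692}{3} + 47550}{-4928 + 12} = \frac{143342}{3 \left(-4916\right)} = \frac{143342}{3} \left(- \frac{1}{4916}\right) = - \frac{71671}{7374}$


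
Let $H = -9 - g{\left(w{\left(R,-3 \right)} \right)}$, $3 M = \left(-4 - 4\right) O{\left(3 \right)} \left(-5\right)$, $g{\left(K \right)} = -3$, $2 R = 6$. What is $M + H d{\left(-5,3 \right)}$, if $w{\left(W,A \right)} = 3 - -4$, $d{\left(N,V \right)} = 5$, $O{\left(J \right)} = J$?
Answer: $10$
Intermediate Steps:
$R = 3$ ($R = \frac{1}{2} \cdot 6 = 3$)
$w{\left(W,A \right)} = 7$ ($w{\left(W,A \right)} = 3 + 4 = 7$)
$M = 40$ ($M = \frac{\left(-4 - 4\right) 3 \left(-5\right)}{3} = \frac{\left(-8\right) 3 \left(-5\right)}{3} = \frac{\left(-24\right) \left(-5\right)}{3} = \frac{1}{3} \cdot 120 = 40$)
$H = -6$ ($H = -9 - -3 = -9 + 3 = -6$)
$M + H d{\left(-5,3 \right)} = 40 - 30 = 10$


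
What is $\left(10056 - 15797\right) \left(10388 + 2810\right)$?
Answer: $-75769718$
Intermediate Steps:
$\left(10056 - 15797\right) \left(10388 + 2810\right) = \left(10056 - 15797\right) 13198 = \left(-5741\right) 13198 = -75769718$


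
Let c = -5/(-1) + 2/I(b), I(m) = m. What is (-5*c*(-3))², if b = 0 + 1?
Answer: 11025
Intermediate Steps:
b = 1
c = 7 (c = -5/(-1) + 2/1 = -5*(-1) + 2*1 = 5 + 2 = 7)
(-5*c*(-3))² = (-5*7*(-3))² = (-35*(-3))² = 105² = 11025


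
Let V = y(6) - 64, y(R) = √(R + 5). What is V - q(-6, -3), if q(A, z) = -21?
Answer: -43 + √11 ≈ -39.683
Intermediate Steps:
y(R) = √(5 + R)
V = -64 + √11 (V = √(5 + 6) - 64 = √11 - 64 = -64 + √11 ≈ -60.683)
V - q(-6, -3) = (-64 + √11) - 1*(-21) = (-64 + √11) + 21 = -43 + √11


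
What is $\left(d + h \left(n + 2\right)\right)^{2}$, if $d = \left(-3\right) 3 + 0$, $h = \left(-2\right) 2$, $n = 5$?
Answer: $1369$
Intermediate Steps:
$h = -4$
$d = -9$ ($d = -9 + 0 = -9$)
$\left(d + h \left(n + 2\right)\right)^{2} = \left(-9 - 4 \left(5 + 2\right)\right)^{2} = \left(-9 - 28\right)^{2} = \left(-37\right)^{2} = 1369$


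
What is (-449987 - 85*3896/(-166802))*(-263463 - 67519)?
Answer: 12421489742913274/83401 ≈ 1.4894e+11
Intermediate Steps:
(-449987 - 85*3896/(-166802))*(-263463 - 67519) = (-449987 - 331160*(-1/166802))*(-330982) = (-449987 + 165580/83401)*(-330982) = -37529200207/83401*(-330982) = 12421489742913274/83401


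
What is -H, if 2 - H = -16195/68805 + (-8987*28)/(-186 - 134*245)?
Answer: 611789455/113583294 ≈ 5.3863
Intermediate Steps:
H = -611789455/113583294 (H = 2 - (-16195/68805 + (-8987*28)/(-186 - 134*245)) = 2 - (-16195*1/68805 - 251636/(-186 - 32830)) = 2 - (-3239/13761 - 251636/(-33016)) = 2 - (-3239/13761 - 251636*(-1/33016)) = 2 - (-3239/13761 + 62909/8254) = 2 - 1*838956043/113583294 = 2 - 838956043/113583294 = -611789455/113583294 ≈ -5.3863)
-H = -1*(-611789455/113583294) = 611789455/113583294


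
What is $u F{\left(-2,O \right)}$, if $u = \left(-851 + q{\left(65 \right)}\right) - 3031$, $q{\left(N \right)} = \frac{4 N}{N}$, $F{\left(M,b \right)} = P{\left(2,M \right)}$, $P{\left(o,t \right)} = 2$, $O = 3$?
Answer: $-7756$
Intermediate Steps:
$F{\left(M,b \right)} = 2$
$q{\left(N \right)} = 4$
$u = -3878$ ($u = \left(-851 + 4\right) - 3031 = -847 - 3031 = -3878$)
$u F{\left(-2,O \right)} = \left(-3878\right) 2 = -7756$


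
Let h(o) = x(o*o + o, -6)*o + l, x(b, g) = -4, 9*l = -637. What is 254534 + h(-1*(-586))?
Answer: 2269073/9 ≈ 2.5212e+5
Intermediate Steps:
l = -637/9 (l = (⅑)*(-637) = -637/9 ≈ -70.778)
h(o) = -637/9 - 4*o (h(o) = -4*o - 637/9 = -637/9 - 4*o)
254534 + h(-1*(-586)) = 254534 + (-637/9 - (-4)*(-586)) = 254534 + (-637/9 - 4*586) = 254534 + (-637/9 - 2344) = 254534 - 21733/9 = 2269073/9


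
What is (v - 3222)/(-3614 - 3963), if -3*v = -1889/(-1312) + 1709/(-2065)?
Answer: 8729853019/20528214560 ≈ 0.42526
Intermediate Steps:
v = -552859/2709280 (v = -(-1889/(-1312) + 1709/(-2065))/3 = -(-1889*(-1/1312) + 1709*(-1/2065))/3 = -(1889/1312 - 1709/2065)/3 = -1/3*1658577/2709280 = -552859/2709280 ≈ -0.20406)
(v - 3222)/(-3614 - 3963) = (-552859/2709280 - 3222)/(-3614 - 3963) = -8729853019/2709280/(-7577) = -8729853019/2709280*(-1/7577) = 8729853019/20528214560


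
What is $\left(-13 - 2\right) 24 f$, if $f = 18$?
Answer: $-6480$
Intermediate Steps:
$\left(-13 - 2\right) 24 f = \left(-13 - 2\right) 24 \cdot 18 = \left(-15\right) 24 \cdot 18 = \left(-360\right) 18 = -6480$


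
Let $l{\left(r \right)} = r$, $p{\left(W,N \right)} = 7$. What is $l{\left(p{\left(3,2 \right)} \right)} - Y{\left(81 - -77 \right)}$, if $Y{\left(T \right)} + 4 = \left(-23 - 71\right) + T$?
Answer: $-53$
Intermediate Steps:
$Y{\left(T \right)} = -98 + T$ ($Y{\left(T \right)} = -4 + \left(\left(-23 - 71\right) + T\right) = -4 + \left(-94 + T\right) = -98 + T$)
$l{\left(p{\left(3,2 \right)} \right)} - Y{\left(81 - -77 \right)} = 7 - \left(-98 + \left(81 - -77\right)\right) = 7 - \left(-98 + \left(81 + 77\right)\right) = 7 - \left(-98 + 158\right) = 7 - 60 = -53$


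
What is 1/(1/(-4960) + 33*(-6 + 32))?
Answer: 4960/4255679 ≈ 0.0011655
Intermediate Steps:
1/(1/(-4960) + 33*(-6 + 32)) = 1/(-1/4960 + 33*26) = 1/(-1/4960 + 858) = 1/(4255679/4960) = 4960/4255679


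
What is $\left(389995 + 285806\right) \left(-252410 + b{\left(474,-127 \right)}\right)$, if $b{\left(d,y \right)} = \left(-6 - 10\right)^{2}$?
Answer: $-170405925354$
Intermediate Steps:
$b{\left(d,y \right)} = 256$ ($b{\left(d,y \right)} = \left(-16\right)^{2} = 256$)
$\left(389995 + 285806\right) \left(-252410 + b{\left(474,-127 \right)}\right) = \left(389995 + 285806\right) \left(-252410 + 256\right) = 675801 \left(-252154\right) = -170405925354$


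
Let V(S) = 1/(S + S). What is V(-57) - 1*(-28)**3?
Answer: 2502527/114 ≈ 21952.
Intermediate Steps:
V(S) = 1/(2*S)
V(-57) - 1*(-28)**3 = (1/2)/(-57) - 1*(-28)**3 = (1/2)*(-1/57) - 1*(-21952) = -1/114 + 21952 = 2502527/114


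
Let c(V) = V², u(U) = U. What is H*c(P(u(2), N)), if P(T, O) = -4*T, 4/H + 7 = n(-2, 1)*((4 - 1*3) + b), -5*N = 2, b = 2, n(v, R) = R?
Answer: -64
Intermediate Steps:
N = -⅖ (N = -⅕*2 = -⅖ ≈ -0.40000)
H = -1 (H = 4/(-7 + 1*((4 - 1*3) + 2)) = 4/(-7 + 1*((4 - 3) + 2)) = 4/(-7 + 1*(1 + 2)) = 4/(-7 + 1*3) = 4/(-7 + 3) = 4/(-4) = 4*(-¼) = -1)
H*c(P(u(2), N)) = -(-4*2)² = -1*(-8)² = -1*64 = -64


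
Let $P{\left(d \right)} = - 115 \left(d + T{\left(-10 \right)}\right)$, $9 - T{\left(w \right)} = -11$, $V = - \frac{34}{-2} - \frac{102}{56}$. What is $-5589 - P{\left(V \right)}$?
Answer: $- \frac{43217}{28} \approx -1543.5$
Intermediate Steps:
$V = \frac{425}{28}$ ($V = \left(-34\right) \left(- \frac{1}{2}\right) - \frac{51}{28} = 17 - \frac{51}{28} = \frac{425}{28} \approx 15.179$)
$T{\left(w \right)} = 20$ ($T{\left(w \right)} = 9 - -11 = 9 + 11 = 20$)
$P{\left(d \right)} = -2300 - 115 d$ ($P{\left(d \right)} = - 115 \left(d + 20\right) = - 115 \left(20 + d\right) = -2300 - 115 d$)
$-5589 - P{\left(V \right)} = -5589 - \left(-2300 - \frac{48875}{28}\right) = -5589 - - \frac{113275}{28} = -5589 + \frac{113275}{28} = - \frac{43217}{28}$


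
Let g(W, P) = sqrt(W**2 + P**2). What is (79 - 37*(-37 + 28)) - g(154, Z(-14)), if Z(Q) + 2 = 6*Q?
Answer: 412 - 2*sqrt(7778) ≈ 235.61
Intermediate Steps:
Z(Q) = -2 + 6*Q
g(W, P) = sqrt(P**2 + W**2)
(79 - 37*(-37 + 28)) - g(154, Z(-14)) = (79 - 37*(-37 + 28)) - sqrt((-2 + 6*(-14))**2 + 154**2) = (79 - 37*(-9)) - sqrt((-2 - 84)**2 + 23716) = (79 + 333) - sqrt((-86)**2 + 23716) = 412 - sqrt(7396 + 23716) = 412 - sqrt(31112) = 412 - 2*sqrt(7778)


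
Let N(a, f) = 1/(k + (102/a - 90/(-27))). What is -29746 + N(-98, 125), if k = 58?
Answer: -263638651/8863 ≈ -29746.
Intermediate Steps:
N(a, f) = 1/(184/3 + 102/a) (N(a, f) = 1/(58 + (102/a - 90/(-27))) = 1/(58 + (102/a - 90*(-1/27))) = 1/(58 + (102/a + 10/3)) = 1/(58 + (10/3 + 102/a)) = 1/(184/3 + 102/a))
-29746 + N(-98, 125) = -29746 + (3/2)*(-98)/(153 + 92*(-98)) = -29746 + (3/2)*(-98)/(153 - 9016) = -29746 + (3/2)*(-98)/(-8863) = -29746 + (3/2)*(-98)*(-1/8863) = -29746 + 147/8863 = -263638651/8863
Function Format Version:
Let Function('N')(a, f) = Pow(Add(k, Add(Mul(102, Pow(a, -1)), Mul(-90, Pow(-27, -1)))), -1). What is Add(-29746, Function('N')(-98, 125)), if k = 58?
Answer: Rational(-263638651, 8863) ≈ -29746.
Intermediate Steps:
Function('N')(a, f) = Pow(Add(Rational(184, 3), Mul(102, Pow(a, -1))), -1) (Function('N')(a, f) = Pow(Add(58, Add(Mul(102, Pow(a, -1)), Mul(-90, Pow(-27, -1)))), -1) = Pow(Add(58, Add(Mul(102, Pow(a, -1)), Mul(-90, Rational(-1, 27)))), -1) = Pow(Add(58, Add(Mul(102, Pow(a, -1)), Rational(10, 3))), -1) = Pow(Add(58, Add(Rational(10, 3), Mul(102, Pow(a, -1)))), -1) = Pow(Add(Rational(184, 3), Mul(102, Pow(a, -1))), -1))
Add(-29746, Function('N')(-98, 125)) = Add(-29746, Mul(Rational(3, 2), -98, Pow(Add(153, Mul(92, -98)), -1))) = Add(-29746, Mul(Rational(3, 2), -98, Pow(Add(153, -9016), -1))) = Add(-29746, Mul(Rational(3, 2), -98, Pow(-8863, -1))) = Add(-29746, Mul(Rational(3, 2), -98, Rational(-1, 8863))) = Add(-29746, Rational(147, 8863)) = Rational(-263638651, 8863)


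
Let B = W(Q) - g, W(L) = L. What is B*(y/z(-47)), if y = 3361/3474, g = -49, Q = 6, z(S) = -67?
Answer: -184855/232758 ≈ -0.79419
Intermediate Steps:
y = 3361/3474 (y = 3361*(1/3474) = 3361/3474 ≈ 0.96747)
B = 55 (B = 6 - 1*(-49) = 6 + 49 = 55)
B*(y/z(-47)) = 55*((3361/3474)/(-67)) = 55*((3361/3474)*(-1/67)) = 55*(-3361/232758) = -184855/232758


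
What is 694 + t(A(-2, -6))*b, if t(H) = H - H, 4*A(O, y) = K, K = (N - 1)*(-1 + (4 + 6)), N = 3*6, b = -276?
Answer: 694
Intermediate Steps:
N = 18
K = 153 (K = (18 - 1)*(-1 + (4 + 6)) = 17*(-1 + 10) = 17*9 = 153)
A(O, y) = 153/4 (A(O, y) = (1/4)*153 = 153/4)
t(H) = 0
694 + t(A(-2, -6))*b = 694 + 0*(-276) = 694 + 0 = 694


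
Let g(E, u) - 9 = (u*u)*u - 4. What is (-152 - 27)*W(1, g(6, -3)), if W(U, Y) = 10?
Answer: -1790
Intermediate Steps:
g(E, u) = 5 + u**3 (g(E, u) = 9 + ((u*u)*u - 4) = 9 + (u**2*u - 4) = 9 + (u**3 - 4) = 9 + (-4 + u**3) = 5 + u**3)
(-152 - 27)*W(1, g(6, -3)) = (-152 - 27)*10 = -179*10 = -1790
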